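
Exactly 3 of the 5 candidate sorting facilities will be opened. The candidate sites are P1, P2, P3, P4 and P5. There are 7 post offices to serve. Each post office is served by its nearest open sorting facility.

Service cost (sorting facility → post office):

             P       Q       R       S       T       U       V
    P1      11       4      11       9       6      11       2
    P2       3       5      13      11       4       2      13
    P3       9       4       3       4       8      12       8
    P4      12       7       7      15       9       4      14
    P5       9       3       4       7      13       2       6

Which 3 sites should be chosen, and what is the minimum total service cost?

Choose P1, P2 and P3; total service cost 22.

With exactly 3 open, each post office uses its cheapest among the chosen.
{P1, P2, P3}: P→P2 3, Q→P1 4, R→P3 3, S→P3 4, T→P2 4, U→P2 2, V→P1 2. Service cost 22.
{P1, P2, P5}: service cost 25
{P2, P3, P5}: service cost 25
Among all 10 size-3 choices, {P1, P2, P3} is lowest.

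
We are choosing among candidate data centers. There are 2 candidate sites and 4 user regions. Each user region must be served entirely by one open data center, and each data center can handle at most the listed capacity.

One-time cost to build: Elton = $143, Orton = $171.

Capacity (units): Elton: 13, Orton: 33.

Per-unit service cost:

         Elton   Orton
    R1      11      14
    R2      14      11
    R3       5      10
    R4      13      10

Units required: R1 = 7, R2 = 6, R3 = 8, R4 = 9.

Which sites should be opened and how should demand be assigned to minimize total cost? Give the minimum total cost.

Minimum total cost: 505

Open {Orton}: R1→Orton 14·7=98, R2→Orton 11·6=66, R3→Orton 10·8=80, R4→Orton 10·9=90.
Loads: Orton carries 30/33. Service 334; fixed 171; total 505.
Next best feasible plan costs 608.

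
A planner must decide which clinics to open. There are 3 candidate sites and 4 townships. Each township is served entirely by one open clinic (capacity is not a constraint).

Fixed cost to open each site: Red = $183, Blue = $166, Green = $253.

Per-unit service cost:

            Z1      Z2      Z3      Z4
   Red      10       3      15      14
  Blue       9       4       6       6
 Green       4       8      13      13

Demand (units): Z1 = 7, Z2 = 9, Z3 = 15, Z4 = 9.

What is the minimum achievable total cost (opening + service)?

Minimum total cost: 409

For any fixed open set, each township goes to its cheapest open site; total = fixed + service.
{Blue}: Z1→Blue 9·7=63, Z2→Blue 4·9=36, Z3→Blue 6·15=90, Z4→Blue 6·9=54. Service 243; fixed 166; total 409.
{Red, Blue}: service 234 + fixed 349 = 583
{Blue, Green}: service 208 + fixed 419 = 627
{Red, Blue, Green}: service 199 + fixed 602 = 801
No other subset beats 409.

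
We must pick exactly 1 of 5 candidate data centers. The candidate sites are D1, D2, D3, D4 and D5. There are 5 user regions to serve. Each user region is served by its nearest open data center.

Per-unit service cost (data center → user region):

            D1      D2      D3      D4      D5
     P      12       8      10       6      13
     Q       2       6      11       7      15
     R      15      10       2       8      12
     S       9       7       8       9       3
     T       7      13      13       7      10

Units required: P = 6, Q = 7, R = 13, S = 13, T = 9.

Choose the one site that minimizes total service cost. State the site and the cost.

With exactly 1 open, each user region uses its cheapest among the chosen.
{D4}: P→D4 6·6=36, Q→D4 7·7=49, R→D4 8·13=104, S→D4 9·13=117, T→D4 7·9=63. Service cost 369.
{D3}: service cost 384
{D2}: service cost 428
Among all 5 size-1 choices, {D4} is lowest.

Choose D4 only; total service cost 369.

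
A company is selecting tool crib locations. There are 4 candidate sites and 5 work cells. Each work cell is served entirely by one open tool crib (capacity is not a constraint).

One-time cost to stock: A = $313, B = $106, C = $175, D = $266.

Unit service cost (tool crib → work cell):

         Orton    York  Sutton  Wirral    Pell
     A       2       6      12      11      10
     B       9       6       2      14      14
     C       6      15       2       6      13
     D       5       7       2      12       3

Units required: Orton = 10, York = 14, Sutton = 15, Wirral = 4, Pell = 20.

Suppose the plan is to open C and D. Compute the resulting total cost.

Total cost: 703

Each work cell is assigned to its cheapest site among the open ones.
{C, D}: Orton→D 5·10=50, York→D 7·14=98, Sutton→C 2·15=30, Wirral→C 6·4=24, Pell→D 3·20=60. Service 262; fixed 441; total 703.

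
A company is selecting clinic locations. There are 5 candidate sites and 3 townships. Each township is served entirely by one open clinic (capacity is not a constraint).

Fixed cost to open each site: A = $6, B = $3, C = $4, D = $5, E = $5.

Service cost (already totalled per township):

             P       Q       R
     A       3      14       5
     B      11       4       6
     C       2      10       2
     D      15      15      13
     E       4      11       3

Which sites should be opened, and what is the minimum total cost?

Open B and C; minimum total cost 15.

For any fixed open set, each township goes to its cheapest open site; total = fixed + service.
{B, C}: P→C 2, Q→B 4, R→C 2. Service 8; fixed 7; total 15.
{C}: P→C 2, Q→C 10, R→C 2. Service 14; fixed 4; total 18.
{B, E}: service 11 + fixed 8 = 19
{A, B, C, D, E}: service 8 + fixed 23 = 31
No other subset beats 15.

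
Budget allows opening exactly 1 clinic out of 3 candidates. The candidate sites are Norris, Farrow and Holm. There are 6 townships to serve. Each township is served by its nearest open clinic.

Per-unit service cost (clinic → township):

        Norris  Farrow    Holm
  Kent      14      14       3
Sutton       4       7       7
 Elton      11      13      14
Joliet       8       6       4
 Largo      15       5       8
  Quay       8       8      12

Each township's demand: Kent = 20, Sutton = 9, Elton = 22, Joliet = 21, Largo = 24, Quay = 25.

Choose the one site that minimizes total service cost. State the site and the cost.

With exactly 1 open, each township uses its cheapest among the chosen.
{Holm}: Kent→Holm 3·20=60, Sutton→Holm 7·9=63, Elton→Holm 14·22=308, Joliet→Holm 4·21=84, Largo→Holm 8·24=192, Quay→Holm 12·25=300. Service cost 1007.
{Farrow}: service cost 1075
{Norris}: service cost 1286
Among all 3 size-1 choices, {Holm} is lowest.

Choose Holm only; total service cost 1007.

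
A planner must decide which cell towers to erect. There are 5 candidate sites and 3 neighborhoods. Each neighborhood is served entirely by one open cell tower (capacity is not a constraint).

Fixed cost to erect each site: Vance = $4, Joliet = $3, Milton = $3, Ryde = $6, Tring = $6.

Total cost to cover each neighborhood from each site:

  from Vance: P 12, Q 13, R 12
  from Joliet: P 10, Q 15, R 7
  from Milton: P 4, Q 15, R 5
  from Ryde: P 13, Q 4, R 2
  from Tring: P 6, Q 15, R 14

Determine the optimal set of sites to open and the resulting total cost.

For any fixed open set, each neighborhood goes to its cheapest open site; total = fixed + service.
{Milton, Ryde}: P→Milton 4, Q→Ryde 4, R→Ryde 2. Service 10; fixed 9; total 19.
{Joliet, Milton, Ryde}: service 10 + fixed 12 = 22
{Vance, Milton, Ryde}: P→Milton 4, Q→Ryde 4, R→Ryde 2. Service 10; fixed 13; total 23.
{Vance, Joliet, Milton, Ryde, Tring}: service 10 + fixed 22 = 32
No other subset beats 19.

Open Milton and Ryde; minimum total cost 19.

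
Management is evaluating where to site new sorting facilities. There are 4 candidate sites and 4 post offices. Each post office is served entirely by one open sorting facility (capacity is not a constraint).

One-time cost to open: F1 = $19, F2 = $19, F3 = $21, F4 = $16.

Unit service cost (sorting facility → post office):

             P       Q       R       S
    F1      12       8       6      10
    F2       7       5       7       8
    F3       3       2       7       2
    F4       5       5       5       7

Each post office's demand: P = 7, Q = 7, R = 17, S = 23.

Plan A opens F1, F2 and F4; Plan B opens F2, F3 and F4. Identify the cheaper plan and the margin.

Plan B is cheaper by 148.

Plan A: {F1, F2, F4}: P→F4 5·7=35, Q→F2 5·7=35, R→F4 5·17=85, S→F4 7·23=161. Service 316; fixed 54; total 370.
Plan B: {F2, F3, F4}: P→F3 3·7=21, Q→F3 2·7=14, R→F4 5·17=85, S→F3 2·23=46. Service 166; fixed 56; total 222.
Difference: |370 − 222| = 148.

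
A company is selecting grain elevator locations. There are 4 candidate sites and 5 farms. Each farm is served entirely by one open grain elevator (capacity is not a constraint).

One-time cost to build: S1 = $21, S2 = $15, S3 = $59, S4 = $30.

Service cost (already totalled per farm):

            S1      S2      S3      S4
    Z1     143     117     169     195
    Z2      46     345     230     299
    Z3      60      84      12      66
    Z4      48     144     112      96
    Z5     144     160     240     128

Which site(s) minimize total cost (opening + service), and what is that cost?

For any fixed open set, each farm goes to its cheapest open site; total = fixed + service.
{S1, S2}: Z1→S2 117, Z2→S1 46, Z3→S1 60, Z4→S1 48, Z5→S1 144. Service 415; fixed 36; total 451.
{S1}: service 441 + fixed 21 = 462
{S1, S2, S3}: Z1→S2 117, Z2→S1 46, Z3→S3 12, Z4→S1 48, Z5→S1 144. Service 367; fixed 95; total 462.
{S1, S2, S3, S4}: service 351 + fixed 125 = 476
No other subset beats 451.

Open S1 and S2; minimum total cost 451.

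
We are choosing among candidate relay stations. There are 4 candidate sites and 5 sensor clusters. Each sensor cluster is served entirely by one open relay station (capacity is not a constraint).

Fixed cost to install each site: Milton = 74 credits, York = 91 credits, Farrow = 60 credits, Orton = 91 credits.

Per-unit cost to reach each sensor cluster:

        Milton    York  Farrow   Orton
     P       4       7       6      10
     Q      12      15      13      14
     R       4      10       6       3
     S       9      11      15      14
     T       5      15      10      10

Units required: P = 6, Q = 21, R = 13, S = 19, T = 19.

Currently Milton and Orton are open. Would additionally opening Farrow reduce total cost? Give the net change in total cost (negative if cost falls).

No — net change +60 (cost rises by 60).

Current service cost with {Milton, Orton}: 581.
Adding Farrow: each sensor cluster re-picks its cheapest; new service cost 581, saving 0.
Extra fixed cost: 60. Net change = 60 − 0 = 60.
(Totals: 746 → 806.)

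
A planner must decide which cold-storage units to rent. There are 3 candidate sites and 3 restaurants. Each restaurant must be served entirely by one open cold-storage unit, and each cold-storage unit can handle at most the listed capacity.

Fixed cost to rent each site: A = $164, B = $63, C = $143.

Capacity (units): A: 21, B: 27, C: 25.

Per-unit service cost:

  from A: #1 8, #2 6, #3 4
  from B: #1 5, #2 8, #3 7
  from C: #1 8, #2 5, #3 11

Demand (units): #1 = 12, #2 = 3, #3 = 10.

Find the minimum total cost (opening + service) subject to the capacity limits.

Minimum total cost: 217

Open {B}: #1→B 5·12=60, #2→B 8·3=24, #3→B 7·10=70.
Loads: B carries 25/27. Service 154; fixed 63; total 217.
Next best feasible plan costs 345.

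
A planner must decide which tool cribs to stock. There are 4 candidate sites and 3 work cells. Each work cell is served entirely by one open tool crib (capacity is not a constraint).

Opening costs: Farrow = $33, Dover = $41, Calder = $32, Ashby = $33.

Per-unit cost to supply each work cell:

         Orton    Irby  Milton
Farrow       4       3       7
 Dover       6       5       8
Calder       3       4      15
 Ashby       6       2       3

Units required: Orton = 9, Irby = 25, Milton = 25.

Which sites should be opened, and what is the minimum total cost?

Open Ashby only; minimum total cost 212.

For any fixed open set, each work cell goes to its cheapest open site; total = fixed + service.
{Ashby}: Orton→Ashby 6·9=54, Irby→Ashby 2·25=50, Milton→Ashby 3·25=75. Service 179; fixed 33; total 212.
{Calder, Ashby}: service 152 + fixed 65 = 217
{Farrow, Ashby}: service 161 + fixed 66 = 227
{Farrow, Dover, Calder, Ashby}: service 152 + fixed 139 = 291
No other subset beats 212.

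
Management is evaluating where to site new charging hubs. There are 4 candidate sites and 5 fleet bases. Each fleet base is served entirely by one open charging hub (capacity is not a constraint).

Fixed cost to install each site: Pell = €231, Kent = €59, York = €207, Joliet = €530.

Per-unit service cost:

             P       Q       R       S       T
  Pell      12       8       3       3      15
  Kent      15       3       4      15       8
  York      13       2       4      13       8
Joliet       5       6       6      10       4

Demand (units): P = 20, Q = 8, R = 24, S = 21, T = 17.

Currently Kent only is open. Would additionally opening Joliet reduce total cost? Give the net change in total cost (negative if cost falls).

No — net change +157 (cost rises by 157).

Current service cost with {Kent}: 871.
Adding Joliet: each fleet base re-picks its cheapest; new service cost 498, saving 373.
Extra fixed cost: 530. Net change = 530 − 373 = 157.
(Totals: 930 → 1087.)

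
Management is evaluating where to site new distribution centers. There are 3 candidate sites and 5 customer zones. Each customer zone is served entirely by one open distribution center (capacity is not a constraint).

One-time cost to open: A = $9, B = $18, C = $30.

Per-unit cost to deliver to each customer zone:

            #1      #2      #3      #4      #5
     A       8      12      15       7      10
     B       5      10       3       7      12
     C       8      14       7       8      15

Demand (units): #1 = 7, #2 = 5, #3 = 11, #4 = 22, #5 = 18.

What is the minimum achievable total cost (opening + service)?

Minimum total cost: 479

For any fixed open set, each customer zone goes to its cheapest open site; total = fixed + service.
{A, B}: #1→B 5·7=35, #2→B 10·5=50, #3→B 3·11=33, #4→A 7·22=154, #5→A 10·18=180. Service 452; fixed 27; total 479.
{B}: service 488 + fixed 18 = 506
{A, B, C}: service 452 + fixed 57 = 509
{A}: service 615 + fixed 9 = 624
No other subset beats 479.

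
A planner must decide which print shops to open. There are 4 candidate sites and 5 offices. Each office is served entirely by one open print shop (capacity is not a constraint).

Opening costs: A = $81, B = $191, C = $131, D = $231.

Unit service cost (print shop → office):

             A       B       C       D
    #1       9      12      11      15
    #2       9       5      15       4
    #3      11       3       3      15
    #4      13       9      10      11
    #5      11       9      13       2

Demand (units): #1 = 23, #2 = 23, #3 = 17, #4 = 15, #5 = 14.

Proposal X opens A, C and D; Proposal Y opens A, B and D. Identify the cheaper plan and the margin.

Proposal X is cheaper by 45.

Proposal X: {A, C, D}: #1→A 9·23=207, #2→D 4·23=92, #3→C 3·17=51, #4→C 10·15=150, #5→D 2·14=28. Service 528; fixed 443; total 971.
Proposal Y: {A, B, D}: #1→A 9·23=207, #2→D 4·23=92, #3→B 3·17=51, #4→B 9·15=135, #5→D 2·14=28. Service 513; fixed 503; total 1016.
Difference: |971 − 1016| = 45.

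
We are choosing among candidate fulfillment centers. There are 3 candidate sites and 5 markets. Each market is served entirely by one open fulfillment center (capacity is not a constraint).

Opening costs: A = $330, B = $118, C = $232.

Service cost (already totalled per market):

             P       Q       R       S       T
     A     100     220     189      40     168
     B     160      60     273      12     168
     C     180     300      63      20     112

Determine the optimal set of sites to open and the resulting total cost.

For any fixed open set, each market goes to its cheapest open site; total = fixed + service.
{B, C}: P→B 160, Q→B 60, R→C 63, S→B 12, T→C 112. Service 407; fixed 350; total 757.
{B}: service 673 + fixed 118 = 791
{C}: P→C 180, Q→C 300, R→C 63, S→C 20, T→C 112. Service 675; fixed 232; total 907.
{A, B, C}: service 347 + fixed 680 = 1027
No other subset beats 757.

Open B and C; minimum total cost 757.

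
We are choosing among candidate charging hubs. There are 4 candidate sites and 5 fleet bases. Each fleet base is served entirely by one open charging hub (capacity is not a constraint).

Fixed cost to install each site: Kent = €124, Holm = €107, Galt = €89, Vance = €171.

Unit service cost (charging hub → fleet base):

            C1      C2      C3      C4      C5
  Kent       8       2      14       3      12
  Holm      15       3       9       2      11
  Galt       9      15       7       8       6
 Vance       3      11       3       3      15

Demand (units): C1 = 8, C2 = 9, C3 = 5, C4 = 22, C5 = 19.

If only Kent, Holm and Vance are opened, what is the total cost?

Each fleet base is assigned to its cheapest site among the open ones.
{Kent, Holm, Vance}: C1→Vance 3·8=24, C2→Kent 2·9=18, C3→Vance 3·5=15, C4→Holm 2·22=44, C5→Holm 11·19=209. Service 310; fixed 402; total 712.

Total cost: 712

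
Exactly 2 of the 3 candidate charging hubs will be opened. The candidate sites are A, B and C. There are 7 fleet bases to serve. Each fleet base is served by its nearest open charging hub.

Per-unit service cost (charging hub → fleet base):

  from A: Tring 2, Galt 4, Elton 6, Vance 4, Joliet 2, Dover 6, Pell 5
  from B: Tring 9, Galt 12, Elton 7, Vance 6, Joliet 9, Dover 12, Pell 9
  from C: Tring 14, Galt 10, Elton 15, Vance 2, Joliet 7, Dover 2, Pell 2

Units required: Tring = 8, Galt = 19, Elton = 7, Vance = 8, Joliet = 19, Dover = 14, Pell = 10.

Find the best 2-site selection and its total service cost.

Choose A and C; total service cost 236.

With exactly 2 open, each fleet base uses its cheapest among the chosen.
{A, C}: Tring→A 2·8=16, Galt→A 4·19=76, Elton→A 6·7=42, Vance→C 2·8=16, Joliet→A 2·19=38, Dover→C 2·14=28, Pell→C 2·10=20. Service cost 236.
{A, B}: service cost 338
{B, C}: service cost 508
Among all 3 size-2 choices, {A, C} is lowest.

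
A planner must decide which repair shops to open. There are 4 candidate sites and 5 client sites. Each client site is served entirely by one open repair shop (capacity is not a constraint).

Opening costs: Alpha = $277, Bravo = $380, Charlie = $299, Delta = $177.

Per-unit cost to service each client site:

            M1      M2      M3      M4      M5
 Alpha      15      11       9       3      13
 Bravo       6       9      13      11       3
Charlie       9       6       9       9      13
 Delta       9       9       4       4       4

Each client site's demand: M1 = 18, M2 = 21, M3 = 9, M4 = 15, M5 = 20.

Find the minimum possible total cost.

For any fixed open set, each client site goes to its cheapest open site; total = fixed + service.
{Delta}: M1→Delta 9·18=162, M2→Delta 9·21=189, M3→Delta 4·9=36, M4→Delta 4·15=60, M5→Delta 4·20=80. Service 527; fixed 177; total 704.
{Charlie, Delta}: service 464 + fixed 476 = 940
{Alpha, Delta}: service 512 + fixed 454 = 966
{Alpha, Bravo, Charlie, Delta}: service 375 + fixed 1133 = 1508
No other subset beats 704.

Minimum total cost: 704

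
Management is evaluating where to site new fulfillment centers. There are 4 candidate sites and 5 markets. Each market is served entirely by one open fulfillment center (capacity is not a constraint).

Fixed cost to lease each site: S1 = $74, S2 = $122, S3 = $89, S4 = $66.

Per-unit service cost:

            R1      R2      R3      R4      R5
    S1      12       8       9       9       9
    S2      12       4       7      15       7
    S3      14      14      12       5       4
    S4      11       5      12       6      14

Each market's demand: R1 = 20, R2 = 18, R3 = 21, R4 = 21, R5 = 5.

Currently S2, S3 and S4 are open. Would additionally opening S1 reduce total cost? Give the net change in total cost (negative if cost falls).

No — net change +74 (cost rises by 74).

Current service cost with {S2, S3, S4}: 564.
Adding S1: each market re-picks its cheapest; new service cost 564, saving 0.
Extra fixed cost: 74. Net change = 74 − 0 = 74.
(Totals: 841 → 915.)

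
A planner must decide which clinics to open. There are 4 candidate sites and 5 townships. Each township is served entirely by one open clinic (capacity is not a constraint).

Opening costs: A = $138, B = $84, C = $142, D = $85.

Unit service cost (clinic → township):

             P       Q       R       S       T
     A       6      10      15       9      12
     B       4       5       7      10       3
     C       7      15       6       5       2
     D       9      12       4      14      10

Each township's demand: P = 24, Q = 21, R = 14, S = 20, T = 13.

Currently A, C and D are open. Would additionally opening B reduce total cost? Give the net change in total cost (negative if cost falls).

Current service cost with {A, C, D}: 536.
Adding B: each township re-picks its cheapest; new service cost 383, saving 153.
Extra fixed cost: 84. Net change = 84 − 153 = -69.
(Totals: 901 → 832.)

Yes — net change −69 (cost falls by 69).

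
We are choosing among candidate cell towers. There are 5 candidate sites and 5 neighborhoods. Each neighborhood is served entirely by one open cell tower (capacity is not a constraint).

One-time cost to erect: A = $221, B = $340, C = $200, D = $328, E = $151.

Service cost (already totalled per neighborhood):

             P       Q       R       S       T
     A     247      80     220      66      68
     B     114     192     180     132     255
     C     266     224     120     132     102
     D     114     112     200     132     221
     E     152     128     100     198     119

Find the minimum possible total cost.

For any fixed open set, each neighborhood goes to its cheapest open site; total = fixed + service.
{A, E}: P→E 152, Q→A 80, R→E 100, S→A 66, T→A 68. Service 466; fixed 372; total 838.
{E}: service 697 + fixed 151 = 848
{A}: P→A 247, Q→A 80, R→A 220, S→A 66, T→A 68. Service 681; fixed 221; total 902.
{A, B, C, D, E}: service 428 + fixed 1240 = 1668
No other subset beats 838.

Minimum total cost: 838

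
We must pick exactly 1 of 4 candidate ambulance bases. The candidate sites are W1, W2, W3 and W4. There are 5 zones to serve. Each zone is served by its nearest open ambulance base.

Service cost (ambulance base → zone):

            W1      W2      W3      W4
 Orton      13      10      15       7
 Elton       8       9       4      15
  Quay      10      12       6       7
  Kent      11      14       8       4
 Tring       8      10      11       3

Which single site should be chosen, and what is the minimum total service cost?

Choose W4 only; total service cost 36.

With exactly 1 open, each zone uses its cheapest among the chosen.
{W4}: Orton→W4 7, Elton→W4 15, Quay→W4 7, Kent→W4 4, Tring→W4 3. Service cost 36.
{W3}: service cost 44
{W1}: service cost 50
Among all 4 size-1 choices, {W4} is lowest.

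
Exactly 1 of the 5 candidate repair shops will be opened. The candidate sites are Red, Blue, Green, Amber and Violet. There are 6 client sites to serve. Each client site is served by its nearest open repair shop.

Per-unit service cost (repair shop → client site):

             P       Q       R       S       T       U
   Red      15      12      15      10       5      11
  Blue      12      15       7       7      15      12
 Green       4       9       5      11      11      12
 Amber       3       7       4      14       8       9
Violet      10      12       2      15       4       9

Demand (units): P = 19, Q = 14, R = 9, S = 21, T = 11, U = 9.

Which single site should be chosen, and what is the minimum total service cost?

With exactly 1 open, each client site uses its cheapest among the chosen.
{Amber}: P→Amber 3·19=57, Q→Amber 7·14=98, R→Amber 4·9=36, S→Amber 14·21=294, T→Amber 8·11=88, U→Amber 9·9=81. Service cost 654.
{Green}: service cost 707
{Violet}: service cost 816
Among all 5 size-1 choices, {Amber} is lowest.

Choose Amber only; total service cost 654.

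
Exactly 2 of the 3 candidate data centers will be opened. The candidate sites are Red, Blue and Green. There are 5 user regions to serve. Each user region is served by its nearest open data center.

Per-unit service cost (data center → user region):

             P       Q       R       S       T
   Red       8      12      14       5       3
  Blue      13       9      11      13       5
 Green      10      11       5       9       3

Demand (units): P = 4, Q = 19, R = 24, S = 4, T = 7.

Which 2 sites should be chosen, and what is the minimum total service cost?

With exactly 2 open, each user region uses its cheapest among the chosen.
{Blue, Green}: P→Green 10·4=40, Q→Blue 9·19=171, R→Green 5·24=120, S→Green 9·4=36, T→Green 3·7=21. Service cost 388.
{Red, Green}: service cost 402
{Red, Blue}: service cost 508
Among all 3 size-2 choices, {Blue, Green} is lowest.

Choose Blue and Green; total service cost 388.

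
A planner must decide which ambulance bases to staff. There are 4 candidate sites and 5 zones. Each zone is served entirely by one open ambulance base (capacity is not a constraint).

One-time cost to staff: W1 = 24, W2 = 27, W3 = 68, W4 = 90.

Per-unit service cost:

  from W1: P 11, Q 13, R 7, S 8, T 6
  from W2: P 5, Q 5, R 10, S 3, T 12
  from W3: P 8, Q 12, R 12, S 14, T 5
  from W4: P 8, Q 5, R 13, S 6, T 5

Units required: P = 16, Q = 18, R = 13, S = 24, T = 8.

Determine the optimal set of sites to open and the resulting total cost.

For any fixed open set, each zone goes to its cheapest open site; total = fixed + service.
{W1, W2}: P→W2 5·16=80, Q→W2 5·18=90, R→W1 7·13=91, S→W2 3·24=72, T→W1 6·8=48. Service 381; fixed 51; total 432.
{W1, W2, W3}: service 373 + fixed 119 = 492
{W2}: service 468 + fixed 27 = 495
{W1, W2, W3, W4}: service 373 + fixed 209 = 582
No other subset beats 432.

Open W1 and W2; minimum total cost 432.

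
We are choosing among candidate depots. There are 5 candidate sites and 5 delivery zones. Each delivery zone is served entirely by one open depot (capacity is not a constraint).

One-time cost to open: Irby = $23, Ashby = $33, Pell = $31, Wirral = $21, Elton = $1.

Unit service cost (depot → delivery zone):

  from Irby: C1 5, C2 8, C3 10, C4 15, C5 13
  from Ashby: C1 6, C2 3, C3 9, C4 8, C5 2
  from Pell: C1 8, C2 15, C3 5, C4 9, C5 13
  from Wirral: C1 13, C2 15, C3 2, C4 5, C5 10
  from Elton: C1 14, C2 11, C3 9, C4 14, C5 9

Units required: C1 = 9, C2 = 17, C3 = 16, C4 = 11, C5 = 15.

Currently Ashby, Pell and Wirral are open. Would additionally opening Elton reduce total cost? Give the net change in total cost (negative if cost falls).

Current service cost with {Ashby, Pell, Wirral}: 222.
Adding Elton: each delivery zone re-picks its cheapest; new service cost 222, saving 0.
Extra fixed cost: 1. Net change = 1 − 0 = 1.
(Totals: 307 → 308.)

No — net change +1 (cost rises by 1).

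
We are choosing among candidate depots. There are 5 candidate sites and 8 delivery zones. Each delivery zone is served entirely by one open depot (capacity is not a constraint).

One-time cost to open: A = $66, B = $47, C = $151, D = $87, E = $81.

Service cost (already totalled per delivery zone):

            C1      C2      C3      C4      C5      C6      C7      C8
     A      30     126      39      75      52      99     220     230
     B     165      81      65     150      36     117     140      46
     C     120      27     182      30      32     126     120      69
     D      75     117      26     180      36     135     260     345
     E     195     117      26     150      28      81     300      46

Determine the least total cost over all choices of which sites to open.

Minimum total cost: 659

For any fixed open set, each delivery zone goes to its cheapest open site; total = fixed + service.
{A, B}: C1→A 30, C2→B 81, C3→A 39, C4→A 75, C5→B 36, C6→A 99, C7→B 140, C8→B 46. Service 546; fixed 113; total 659.
{A, C}: service 446 + fixed 217 = 663
{A, C, E}: service 388 + fixed 298 = 686
{A, B, C, D, E}: service 388 + fixed 432 = 820
No other subset beats 659.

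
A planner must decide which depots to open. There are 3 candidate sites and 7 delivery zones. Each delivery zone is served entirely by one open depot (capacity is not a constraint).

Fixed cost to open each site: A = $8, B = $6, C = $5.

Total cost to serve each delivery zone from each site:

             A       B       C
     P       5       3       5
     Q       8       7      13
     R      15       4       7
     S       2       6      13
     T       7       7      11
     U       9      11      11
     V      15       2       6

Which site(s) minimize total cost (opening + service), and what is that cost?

Open B only; minimum total cost 46.

For any fixed open set, each delivery zone goes to its cheapest open site; total = fixed + service.
{B}: P→B 3, Q→B 7, R→B 4, S→B 6, T→B 7, U→B 11, V→B 2. Service 40; fixed 6; total 46.
{A, B}: service 34 + fixed 14 = 48
{B, C}: P→B 3, Q→B 7, R→B 4, S→B 6, T→B 7, U→B 11, V→B 2. Service 40; fixed 11; total 51.
{A, B, C}: service 34 + fixed 19 = 53
No other subset beats 46.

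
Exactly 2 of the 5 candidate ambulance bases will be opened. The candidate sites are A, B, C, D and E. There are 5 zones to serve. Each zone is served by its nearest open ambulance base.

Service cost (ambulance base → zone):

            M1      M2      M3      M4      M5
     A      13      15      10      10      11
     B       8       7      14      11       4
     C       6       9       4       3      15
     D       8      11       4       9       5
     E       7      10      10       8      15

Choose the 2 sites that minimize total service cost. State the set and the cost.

Choose B and C; total service cost 24.

With exactly 2 open, each zone uses its cheapest among the chosen.
{B, C}: M1→C 6, M2→B 7, M3→C 4, M4→C 3, M5→B 4. Service cost 24.
{C, D}: service cost 27
{B, D}: service cost 32
Among all 10 size-2 choices, {B, C} is lowest.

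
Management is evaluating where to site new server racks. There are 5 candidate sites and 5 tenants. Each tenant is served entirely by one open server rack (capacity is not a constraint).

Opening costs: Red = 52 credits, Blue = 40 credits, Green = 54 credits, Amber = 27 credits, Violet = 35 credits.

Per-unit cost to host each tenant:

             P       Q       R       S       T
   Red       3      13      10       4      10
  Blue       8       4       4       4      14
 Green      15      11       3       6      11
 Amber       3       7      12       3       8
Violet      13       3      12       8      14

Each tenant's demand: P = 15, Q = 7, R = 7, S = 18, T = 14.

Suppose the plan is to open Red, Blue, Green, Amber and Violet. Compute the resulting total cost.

Each tenant is assigned to its cheapest site among the open ones.
{Red, Blue, Green, Amber, Violet}: P→Red 3·15=45, Q→Violet 3·7=21, R→Green 3·7=21, S→Amber 3·18=54, T→Amber 8·14=112. Service 253; fixed 208; total 461.

Total cost: 461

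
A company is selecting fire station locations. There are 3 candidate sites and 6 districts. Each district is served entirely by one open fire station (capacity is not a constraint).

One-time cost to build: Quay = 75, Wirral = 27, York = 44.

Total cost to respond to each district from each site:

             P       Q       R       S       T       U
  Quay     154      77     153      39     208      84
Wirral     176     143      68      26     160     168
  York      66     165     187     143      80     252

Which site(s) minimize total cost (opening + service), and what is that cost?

For any fixed open set, each district goes to its cheapest open site; total = fixed + service.
{Quay, Wirral, York}: P→York 66, Q→Quay 77, R→Wirral 68, S→Wirral 26, T→York 80, U→Quay 84. Service 401; fixed 146; total 547.
{Quay, York}: service 499 + fixed 119 = 618
{Wirral, York}: P→York 66, Q→Wirral 143, R→Wirral 68, S→Wirral 26, T→York 80, U→Wirral 168. Service 551; fixed 71; total 622.
{Wirral}: P→Wirral 176, Q→Wirral 143, R→Wirral 68, S→Wirral 26, T→Wirral 160, U→Wirral 168. Service 741; fixed 27; total 768.
(All 7 nonempty subsets were checked; Quay, Wirral and York is lowest.)

Open Quay, Wirral and York; minimum total cost 547.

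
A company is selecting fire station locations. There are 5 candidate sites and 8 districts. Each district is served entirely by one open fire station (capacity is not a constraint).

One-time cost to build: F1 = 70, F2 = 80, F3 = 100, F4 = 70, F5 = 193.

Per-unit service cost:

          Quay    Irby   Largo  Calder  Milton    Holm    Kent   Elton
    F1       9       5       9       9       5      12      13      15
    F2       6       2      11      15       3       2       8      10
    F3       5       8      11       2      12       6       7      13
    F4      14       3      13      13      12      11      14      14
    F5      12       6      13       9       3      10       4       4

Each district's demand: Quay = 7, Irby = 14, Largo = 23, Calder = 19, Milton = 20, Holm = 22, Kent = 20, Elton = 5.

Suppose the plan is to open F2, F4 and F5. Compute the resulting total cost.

Each district is assigned to its cheapest site among the open ones.
{F2, F4, F5}: Quay→F2 6·7=42, Irby→F2 2·14=28, Largo→F2 11·23=253, Calder→F5 9·19=171, Milton→F2 3·20=60, Holm→F2 2·22=44, Kent→F5 4·20=80, Elton→F5 4·5=20. Service 698; fixed 343; total 1041.

Total cost: 1041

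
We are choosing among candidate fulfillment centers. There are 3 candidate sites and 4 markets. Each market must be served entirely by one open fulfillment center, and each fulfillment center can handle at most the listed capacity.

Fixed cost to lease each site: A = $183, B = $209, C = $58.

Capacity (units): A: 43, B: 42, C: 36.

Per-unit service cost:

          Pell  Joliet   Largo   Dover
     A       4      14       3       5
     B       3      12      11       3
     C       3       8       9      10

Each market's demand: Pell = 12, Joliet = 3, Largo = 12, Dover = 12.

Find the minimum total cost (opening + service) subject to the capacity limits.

Minimum total cost: 369

Open {A}: Pell→A 4·12=48, Joliet→A 14·3=42, Largo→A 3·12=36, Dover→A 5·12=60.
Loads: A carries 39/43. Service 186; fixed 183; total 369.
Next best feasible plan costs 397.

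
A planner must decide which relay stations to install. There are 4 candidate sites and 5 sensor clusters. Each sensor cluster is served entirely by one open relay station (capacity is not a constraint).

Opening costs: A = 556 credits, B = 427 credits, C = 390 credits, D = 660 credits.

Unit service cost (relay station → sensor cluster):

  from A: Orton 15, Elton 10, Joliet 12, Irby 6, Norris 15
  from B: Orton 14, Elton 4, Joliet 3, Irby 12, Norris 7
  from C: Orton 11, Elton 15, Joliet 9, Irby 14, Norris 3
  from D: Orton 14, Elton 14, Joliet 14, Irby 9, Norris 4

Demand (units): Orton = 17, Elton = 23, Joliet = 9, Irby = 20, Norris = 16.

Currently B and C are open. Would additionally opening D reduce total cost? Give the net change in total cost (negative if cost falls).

No — net change +600 (cost rises by 600).

Current service cost with {B, C}: 594.
Adding D: each sensor cluster re-picks its cheapest; new service cost 534, saving 60.
Extra fixed cost: 660. Net change = 660 − 60 = 600.
(Totals: 1411 → 2011.)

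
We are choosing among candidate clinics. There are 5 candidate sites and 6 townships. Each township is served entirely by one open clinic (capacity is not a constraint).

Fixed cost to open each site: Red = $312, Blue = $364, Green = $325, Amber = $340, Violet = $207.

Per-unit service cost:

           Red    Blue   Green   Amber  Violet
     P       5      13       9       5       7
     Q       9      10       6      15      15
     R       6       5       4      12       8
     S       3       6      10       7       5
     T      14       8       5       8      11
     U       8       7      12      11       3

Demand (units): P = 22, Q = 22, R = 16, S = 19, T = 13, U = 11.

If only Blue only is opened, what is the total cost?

Each township is assigned to its cheapest site among the open ones.
{Blue}: P→Blue 13·22=286, Q→Blue 10·22=220, R→Blue 5·16=80, S→Blue 6·19=114, T→Blue 8·13=104, U→Blue 7·11=77. Service 881; fixed 364; total 1245.

Total cost: 1245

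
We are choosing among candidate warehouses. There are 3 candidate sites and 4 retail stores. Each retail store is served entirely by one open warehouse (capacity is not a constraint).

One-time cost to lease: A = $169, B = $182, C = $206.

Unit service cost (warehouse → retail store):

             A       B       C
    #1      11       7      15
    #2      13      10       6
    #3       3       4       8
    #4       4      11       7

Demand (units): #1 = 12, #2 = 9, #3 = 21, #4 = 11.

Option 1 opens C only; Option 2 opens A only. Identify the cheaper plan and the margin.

Option 1: {C}: #1→C 15·12=180, #2→C 6·9=54, #3→C 8·21=168, #4→C 7·11=77. Service 479; fixed 206; total 685.
Option 2: {A}: #1→A 11·12=132, #2→A 13·9=117, #3→A 3·21=63, #4→A 4·11=44. Service 356; fixed 169; total 525.
Difference: |685 − 525| = 160.

Option 2 is cheaper by 160.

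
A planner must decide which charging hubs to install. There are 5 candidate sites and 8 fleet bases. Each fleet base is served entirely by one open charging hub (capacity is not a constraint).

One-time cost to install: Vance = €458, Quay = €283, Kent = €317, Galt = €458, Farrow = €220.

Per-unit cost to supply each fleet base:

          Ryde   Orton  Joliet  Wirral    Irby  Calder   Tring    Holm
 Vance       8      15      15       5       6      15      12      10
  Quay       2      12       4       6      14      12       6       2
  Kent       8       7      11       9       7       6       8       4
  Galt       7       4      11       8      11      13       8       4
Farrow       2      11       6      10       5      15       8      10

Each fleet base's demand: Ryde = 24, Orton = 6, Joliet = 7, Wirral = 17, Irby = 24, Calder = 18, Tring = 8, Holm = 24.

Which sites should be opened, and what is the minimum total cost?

Open Quay and Farrow; minimum total cost 1179.

For any fixed open set, each fleet base goes to its cheapest open site; total = fixed + service.
{Quay, Farrow}: Ryde→Quay 2·24=48, Orton→Farrow 11·6=66, Joliet→Quay 4·7=28, Wirral→Quay 6·17=102, Irby→Farrow 5·24=120, Calder→Quay 12·18=216, Tring→Quay 6·8=48, Holm→Quay 2·24=48. Service 676; fixed 503; total 1179.
{Quay}: service 898 + fixed 283 = 1181
{Quay, Kent}: Ryde→Quay 2·24=48, Orton→Kent 7·6=42, Joliet→Quay 4·7=28, Wirral→Quay 6·17=102, Irby→Kent 7·24=168, Calder→Kent 6·18=108, Tring→Quay 6·8=48, Holm→Quay 2·24=48. Service 592; fixed 600; total 1192.
{Vance, Quay, Kent, Galt, Farrow}: service 509 + fixed 1736 = 2245
No other subset beats 1179.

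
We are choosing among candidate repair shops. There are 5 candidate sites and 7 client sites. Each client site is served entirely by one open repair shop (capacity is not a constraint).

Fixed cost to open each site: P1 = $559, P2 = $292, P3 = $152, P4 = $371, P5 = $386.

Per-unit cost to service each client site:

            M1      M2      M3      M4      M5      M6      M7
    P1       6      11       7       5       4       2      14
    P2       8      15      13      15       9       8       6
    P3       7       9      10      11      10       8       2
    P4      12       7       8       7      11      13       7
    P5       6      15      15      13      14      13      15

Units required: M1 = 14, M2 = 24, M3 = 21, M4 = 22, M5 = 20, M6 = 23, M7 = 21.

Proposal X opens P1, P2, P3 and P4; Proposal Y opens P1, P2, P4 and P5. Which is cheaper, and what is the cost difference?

Proposal X is cheaper by 318.

Proposal X: {P1, P2, P3, P4}: M1→P1 6·14=84, M2→P4 7·24=168, M3→P1 7·21=147, M4→P1 5·22=110, M5→P1 4·20=80, M6→P1 2·23=46, M7→P3 2·21=42. Service 677; fixed 1374; total 2051.
Proposal Y: {P1, P2, P4, P5}: M1→P1 6·14=84, M2→P4 7·24=168, M3→P1 7·21=147, M4→P1 5·22=110, M5→P1 4·20=80, M6→P1 2·23=46, M7→P2 6·21=126. Service 761; fixed 1608; total 2369.
Difference: |2051 − 2369| = 318.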